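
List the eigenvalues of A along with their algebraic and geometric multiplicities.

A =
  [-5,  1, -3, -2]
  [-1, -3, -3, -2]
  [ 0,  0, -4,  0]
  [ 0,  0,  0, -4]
λ = -4: alg = 4, geom = 3

Step 1 — factor the characteristic polynomial to read off the algebraic multiplicities:
  χ_A(x) = (x + 4)^4

Step 2 — compute geometric multiplicities via the rank-nullity identity g(λ) = n − rank(A − λI):
  rank(A − (-4)·I) = 1, so dim ker(A − (-4)·I) = n − 1 = 3

Summary:
  λ = -4: algebraic multiplicity = 4, geometric multiplicity = 3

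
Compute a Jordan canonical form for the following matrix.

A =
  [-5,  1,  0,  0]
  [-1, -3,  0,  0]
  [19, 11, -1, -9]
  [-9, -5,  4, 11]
J_2(-4) ⊕ J_2(5)

The characteristic polynomial is
  det(x·I − A) = x^4 - 2*x^3 - 39*x^2 + 40*x + 400 = (x - 5)^2*(x + 4)^2

Eigenvalues and multiplicities (the geometric multiplicity of λ is n − rank(A − λI), which equals the number of Jordan blocks for λ):
  λ = -4: algebraic multiplicity = 2, geometric multiplicity = 1
  λ = 5: algebraic multiplicity = 2, geometric multiplicity = 1

Determining the block sizes for each eigenvalue:
  λ = -4: one block (gm = 1), so the single block has size am = 2 → block sizes [2]
  λ = 5: one block (gm = 1), so the single block has size am = 2 → block sizes [2]

Assembling the blocks gives a Jordan form
J =
  [-4,  1, 0, 0]
  [ 0, -4, 0, 0]
  [ 0,  0, 5, 1]
  [ 0,  0, 0, 5]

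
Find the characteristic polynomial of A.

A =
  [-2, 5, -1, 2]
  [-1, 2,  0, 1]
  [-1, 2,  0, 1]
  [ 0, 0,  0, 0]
x^4

Expanding det(x·I − A) (e.g. by cofactor expansion or by noting that A is similar to its Jordan form J, which has the same characteristic polynomial as A) gives
  χ_A(x) = x^4
which factors as x^4. The eigenvalues (with algebraic multiplicities) are λ = 0 with multiplicity 4.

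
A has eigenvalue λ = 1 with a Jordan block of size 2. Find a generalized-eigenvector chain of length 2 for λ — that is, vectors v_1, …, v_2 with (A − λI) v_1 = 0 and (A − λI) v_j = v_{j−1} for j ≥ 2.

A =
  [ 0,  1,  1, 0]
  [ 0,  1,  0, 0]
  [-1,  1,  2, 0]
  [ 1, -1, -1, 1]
A Jordan chain for λ = 1 of length 2:
v_1 = (-1, 0, -1, 1)ᵀ
v_2 = (1, 0, 0, 0)ᵀ

Let N = A − (1)·I. We want v_2 with N^2 v_2 = 0 but N^1 v_2 ≠ 0; then v_{j-1} := N · v_j for j = 2, …, 2.

Pick v_2 = (1, 0, 0, 0)ᵀ.
Then v_1 = N · v_2 = (-1, 0, -1, 1)ᵀ.

Sanity check: (A − (1)·I) v_1 = (0, 0, 0, 0)ᵀ = 0. ✓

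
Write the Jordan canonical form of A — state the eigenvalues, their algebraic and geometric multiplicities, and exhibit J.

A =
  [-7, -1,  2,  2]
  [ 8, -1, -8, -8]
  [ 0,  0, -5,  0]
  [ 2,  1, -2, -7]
J_2(-5) ⊕ J_1(-5) ⊕ J_1(-5)

The characteristic polynomial is
  det(x·I − A) = x^4 + 20*x^3 + 150*x^2 + 500*x + 625 = (x + 5)^4

Eigenvalues and multiplicities (the geometric multiplicity of λ is n − rank(A − λI), which equals the number of Jordan blocks for λ):
  λ = -5: algebraic multiplicity = 4, geometric multiplicity = 3

Determining the block sizes for each eigenvalue:
  λ = -5: 3 blocks summing to 4 forces exactly one block of size 2 and the rest size 1 → block sizes [2, 1, 1]

Assembling the blocks gives a Jordan form
J =
  [-5,  1,  0,  0]
  [ 0, -5,  0,  0]
  [ 0,  0, -5,  0]
  [ 0,  0,  0, -5]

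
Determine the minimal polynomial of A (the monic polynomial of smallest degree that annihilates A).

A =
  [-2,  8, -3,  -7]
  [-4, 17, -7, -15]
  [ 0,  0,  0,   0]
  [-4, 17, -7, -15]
x^3

The characteristic polynomial is χ_A(x) = x^4, so the eigenvalues are known. The minimal polynomial is
  m_A(x) = Π_λ (x − λ)^{k_λ}
where k_λ is the size of the *largest* Jordan block for λ (equivalently, the smallest k with (A − λI)^k v = 0 for every generalised eigenvector v of λ).

  λ = 0: largest Jordan block has size 3, contributing (x − 0)^3

So m_A(x) = x^3 = x^3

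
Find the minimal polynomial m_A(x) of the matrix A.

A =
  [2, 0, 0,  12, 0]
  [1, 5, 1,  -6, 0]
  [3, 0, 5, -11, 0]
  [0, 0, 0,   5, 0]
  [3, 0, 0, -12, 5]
x^4 - 17*x^3 + 105*x^2 - 275*x + 250

The characteristic polynomial is χ_A(x) = (x - 5)^4*(x - 2), so the eigenvalues are known. The minimal polynomial is
  m_A(x) = Π_λ (x − λ)^{k_λ}
where k_λ is the size of the *largest* Jordan block for λ (equivalently, the smallest k with (A − λI)^k v = 0 for every generalised eigenvector v of λ).

  λ = 2: largest Jordan block has size 1, contributing (x − 2)
  λ = 5: largest Jordan block has size 3, contributing (x − 5)^3

So m_A(x) = (x - 5)^3*(x - 2) = x^4 - 17*x^3 + 105*x^2 - 275*x + 250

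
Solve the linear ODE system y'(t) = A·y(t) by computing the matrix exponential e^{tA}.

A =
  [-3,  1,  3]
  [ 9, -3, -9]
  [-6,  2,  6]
e^{tA} =
  [1 - 3*t, t, 3*t]
  [9*t, 1 - 3*t, -9*t]
  [-6*t, 2*t, 6*t + 1]

Strategy: write A = P · J · P⁻¹ where J is a Jordan canonical form, so e^{tA} = P · e^{tJ} · P⁻¹, and e^{tJ} can be computed block-by-block.

A has Jordan form
J =
  [0, 1, 0]
  [0, 0, 0]
  [0, 0, 0]
(up to reordering of blocks).

Per-block formulas:
  For a 1×1 block at λ = 0: exp(t · [0]) = [e^(0t)].
  For a 2×2 Jordan block J_2(0): exp(t · J_2(0)) = e^(0t)·(I + t·N), where N is the 2×2 nilpotent shift.

After assembling e^{tJ} and conjugating by P, we get:

e^{tA} =
  [1 - 3*t, t, 3*t]
  [9*t, 1 - 3*t, -9*t]
  [-6*t, 2*t, 6*t + 1]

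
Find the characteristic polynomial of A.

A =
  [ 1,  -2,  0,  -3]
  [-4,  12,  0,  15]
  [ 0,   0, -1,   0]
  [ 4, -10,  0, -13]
x^4 + x^3 - 3*x^2 - 5*x - 2

Expanding det(x·I − A) (e.g. by cofactor expansion or by noting that A is similar to its Jordan form J, which has the same characteristic polynomial as A) gives
  χ_A(x) = x^4 + x^3 - 3*x^2 - 5*x - 2
which factors as (x - 2)*(x + 1)^3. The eigenvalues (with algebraic multiplicities) are λ = -1 with multiplicity 3, λ = 2 with multiplicity 1.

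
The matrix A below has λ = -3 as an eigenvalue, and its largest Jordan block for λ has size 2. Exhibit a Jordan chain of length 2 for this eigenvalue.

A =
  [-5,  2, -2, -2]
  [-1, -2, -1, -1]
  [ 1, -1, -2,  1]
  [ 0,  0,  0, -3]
A Jordan chain for λ = -3 of length 2:
v_1 = (-2, -1, 1, 0)ᵀ
v_2 = (1, 0, 0, 0)ᵀ

Let N = A − (-3)·I. We want v_2 with N^2 v_2 = 0 but N^1 v_2 ≠ 0; then v_{j-1} := N · v_j for j = 2, …, 2.

Pick v_2 = (1, 0, 0, 0)ᵀ.
Then v_1 = N · v_2 = (-2, -1, 1, 0)ᵀ.

Sanity check: (A − (-3)·I) v_1 = (0, 0, 0, 0)ᵀ = 0. ✓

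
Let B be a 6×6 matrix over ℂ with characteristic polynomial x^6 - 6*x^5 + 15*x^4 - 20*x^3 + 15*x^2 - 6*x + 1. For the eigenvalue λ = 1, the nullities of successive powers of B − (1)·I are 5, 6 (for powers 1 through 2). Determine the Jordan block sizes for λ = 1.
Block sizes for λ = 1: [2, 1, 1, 1, 1]

From the dimensions of kernels of powers, the number of Jordan blocks of size at least j is d_j − d_{j−1} where d_j = dim ker(N^j) (with d_0 = 0). Computing the differences gives [5, 1].
The number of blocks of size exactly k is (#blocks of size ≥ k) − (#blocks of size ≥ k + 1), so the partition is: 4 block(s) of size 1, 1 block(s) of size 2.
In nonincreasing order the block sizes are [2, 1, 1, 1, 1].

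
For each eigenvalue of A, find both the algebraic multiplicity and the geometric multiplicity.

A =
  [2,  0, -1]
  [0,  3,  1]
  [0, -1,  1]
λ = 2: alg = 3, geom = 1

Step 1 — factor the characteristic polynomial to read off the algebraic multiplicities:
  χ_A(x) = (x - 2)^3

Step 2 — compute geometric multiplicities via the rank-nullity identity g(λ) = n − rank(A − λI):
  rank(A − (2)·I) = 2, so dim ker(A − (2)·I) = n − 2 = 1

Summary:
  λ = 2: algebraic multiplicity = 3, geometric multiplicity = 1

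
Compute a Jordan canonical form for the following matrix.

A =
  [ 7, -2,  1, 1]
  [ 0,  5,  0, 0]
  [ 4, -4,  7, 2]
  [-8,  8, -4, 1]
J_2(5) ⊕ J_1(5) ⊕ J_1(5)

The characteristic polynomial is
  det(x·I − A) = x^4 - 20*x^3 + 150*x^2 - 500*x + 625 = (x - 5)^4

Eigenvalues and multiplicities (the geometric multiplicity of λ is n − rank(A − λI), which equals the number of Jordan blocks for λ):
  λ = 5: algebraic multiplicity = 4, geometric multiplicity = 3

Determining the block sizes for each eigenvalue:
  λ = 5: 3 blocks summing to 4 forces exactly one block of size 2 and the rest size 1 → block sizes [2, 1, 1]

Assembling the blocks gives a Jordan form
J =
  [5, 1, 0, 0]
  [0, 5, 0, 0]
  [0, 0, 5, 0]
  [0, 0, 0, 5]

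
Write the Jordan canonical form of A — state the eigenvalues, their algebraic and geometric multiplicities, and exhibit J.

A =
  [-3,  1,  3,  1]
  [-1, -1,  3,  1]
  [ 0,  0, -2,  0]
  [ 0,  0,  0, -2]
J_2(-2) ⊕ J_1(-2) ⊕ J_1(-2)

The characteristic polynomial is
  det(x·I − A) = x^4 + 8*x^3 + 24*x^2 + 32*x + 16 = (x + 2)^4

Eigenvalues and multiplicities (the geometric multiplicity of λ is n − rank(A − λI), which equals the number of Jordan blocks for λ):
  λ = -2: algebraic multiplicity = 4, geometric multiplicity = 3

Determining the block sizes for each eigenvalue:
  λ = -2: 3 blocks summing to 4 forces exactly one block of size 2 and the rest size 1 → block sizes [2, 1, 1]

Assembling the blocks gives a Jordan form
J =
  [-2,  1,  0,  0]
  [ 0, -2,  0,  0]
  [ 0,  0, -2,  0]
  [ 0,  0,  0, -2]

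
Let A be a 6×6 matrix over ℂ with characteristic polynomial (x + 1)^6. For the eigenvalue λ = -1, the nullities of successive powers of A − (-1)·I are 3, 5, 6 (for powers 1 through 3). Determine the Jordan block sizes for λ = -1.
Block sizes for λ = -1: [3, 2, 1]

From the dimensions of kernels of powers, the number of Jordan blocks of size at least j is d_j − d_{j−1} where d_j = dim ker(N^j) (with d_0 = 0). Computing the differences gives [3, 2, 1].
The number of blocks of size exactly k is (#blocks of size ≥ k) − (#blocks of size ≥ k + 1), so the partition is: 1 block(s) of size 1, 1 block(s) of size 2, 1 block(s) of size 3.
In nonincreasing order the block sizes are [3, 2, 1].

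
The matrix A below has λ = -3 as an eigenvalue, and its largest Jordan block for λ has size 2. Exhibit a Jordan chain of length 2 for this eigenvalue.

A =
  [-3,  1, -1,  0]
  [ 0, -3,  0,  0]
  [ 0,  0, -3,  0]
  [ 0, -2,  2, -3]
A Jordan chain for λ = -3 of length 2:
v_1 = (1, 0, 0, -2)ᵀ
v_2 = (0, 1, 0, 0)ᵀ

Let N = A − (-3)·I. We want v_2 with N^2 v_2 = 0 but N^1 v_2 ≠ 0; then v_{j-1} := N · v_j for j = 2, …, 2.

Pick v_2 = (0, 1, 0, 0)ᵀ.
Then v_1 = N · v_2 = (1, 0, 0, -2)ᵀ.

Sanity check: (A − (-3)·I) v_1 = (0, 0, 0, 0)ᵀ = 0. ✓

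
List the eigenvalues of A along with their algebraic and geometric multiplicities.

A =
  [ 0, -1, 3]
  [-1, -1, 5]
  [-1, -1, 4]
λ = 1: alg = 3, geom = 1

Step 1 — factor the characteristic polynomial to read off the algebraic multiplicities:
  χ_A(x) = (x - 1)^3

Step 2 — compute geometric multiplicities via the rank-nullity identity g(λ) = n − rank(A − λI):
  rank(A − (1)·I) = 2, so dim ker(A − (1)·I) = n − 2 = 1

Summary:
  λ = 1: algebraic multiplicity = 3, geometric multiplicity = 1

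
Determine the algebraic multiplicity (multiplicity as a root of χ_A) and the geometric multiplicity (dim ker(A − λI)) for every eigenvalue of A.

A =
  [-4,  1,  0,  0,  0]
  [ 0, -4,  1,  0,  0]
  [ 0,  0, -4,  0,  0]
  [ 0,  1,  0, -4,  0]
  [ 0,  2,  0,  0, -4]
λ = -4: alg = 5, geom = 3

Step 1 — factor the characteristic polynomial to read off the algebraic multiplicities:
  χ_A(x) = (x + 4)^5

Step 2 — compute geometric multiplicities via the rank-nullity identity g(λ) = n − rank(A − λI):
  rank(A − (-4)·I) = 2, so dim ker(A − (-4)·I) = n − 2 = 3

Summary:
  λ = -4: algebraic multiplicity = 5, geometric multiplicity = 3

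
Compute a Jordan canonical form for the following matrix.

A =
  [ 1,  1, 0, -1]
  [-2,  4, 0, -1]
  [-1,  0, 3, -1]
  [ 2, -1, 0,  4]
J_2(3) ⊕ J_2(3)

The characteristic polynomial is
  det(x·I − A) = x^4 - 12*x^3 + 54*x^2 - 108*x + 81 = (x - 3)^4

Eigenvalues and multiplicities (the geometric multiplicity of λ is n − rank(A − λI), which equals the number of Jordan blocks for λ):
  λ = 3: algebraic multiplicity = 4, geometric multiplicity = 2

Determining the block sizes for each eigenvalue:
  λ = 3: with am = 4 and gm = 2, the partition is not yet determined (e.g. several partitions of 4 into 2 parts exist). Let N = A − (3)·I. Computing rank(N^1) = 2, rank(N^2) = 0; the number of blocks of size ≥ j is rank(N^{j−1}) − rank(N^j), giving [2, 2]. So we have 2 block(s) of size 2 → block sizes [2, 2]

Assembling the blocks gives a Jordan form
J =
  [3, 1, 0, 0]
  [0, 3, 0, 0]
  [0, 0, 3, 1]
  [0, 0, 0, 3]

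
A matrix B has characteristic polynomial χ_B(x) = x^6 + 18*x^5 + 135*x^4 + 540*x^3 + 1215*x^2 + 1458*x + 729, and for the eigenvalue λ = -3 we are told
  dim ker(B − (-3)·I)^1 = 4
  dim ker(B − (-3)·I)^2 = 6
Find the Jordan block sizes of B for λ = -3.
Block sizes for λ = -3: [2, 2, 1, 1]

From the dimensions of kernels of powers, the number of Jordan blocks of size at least j is d_j − d_{j−1} where d_j = dim ker(N^j) (with d_0 = 0). Computing the differences gives [4, 2].
The number of blocks of size exactly k is (#blocks of size ≥ k) − (#blocks of size ≥ k + 1), so the partition is: 2 block(s) of size 1, 2 block(s) of size 2.
In nonincreasing order the block sizes are [2, 2, 1, 1].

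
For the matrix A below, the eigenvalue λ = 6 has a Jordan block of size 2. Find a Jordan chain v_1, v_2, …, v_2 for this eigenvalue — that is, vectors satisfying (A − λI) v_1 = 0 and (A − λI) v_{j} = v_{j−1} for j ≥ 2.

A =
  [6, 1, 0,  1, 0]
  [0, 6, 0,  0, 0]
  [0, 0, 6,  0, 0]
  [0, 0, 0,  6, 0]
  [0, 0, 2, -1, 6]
A Jordan chain for λ = 6 of length 2:
v_1 = (1, 0, 0, 0, 0)ᵀ
v_2 = (0, 1, 0, 0, 0)ᵀ

Let N = A − (6)·I. We want v_2 with N^2 v_2 = 0 but N^1 v_2 ≠ 0; then v_{j-1} := N · v_j for j = 2, …, 2.

Pick v_2 = (0, 1, 0, 0, 0)ᵀ.
Then v_1 = N · v_2 = (1, 0, 0, 0, 0)ᵀ.

Sanity check: (A − (6)·I) v_1 = (0, 0, 0, 0, 0)ᵀ = 0. ✓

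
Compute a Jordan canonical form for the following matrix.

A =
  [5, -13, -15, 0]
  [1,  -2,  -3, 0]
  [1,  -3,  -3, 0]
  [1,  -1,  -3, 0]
J_3(0) ⊕ J_1(0)

The characteristic polynomial is
  det(x·I − A) = x^4

Eigenvalues and multiplicities (the geometric multiplicity of λ is n − rank(A − λI), which equals the number of Jordan blocks for λ):
  λ = 0: algebraic multiplicity = 4, geometric multiplicity = 2

Determining the block sizes for each eigenvalue:
  λ = 0: with am = 4 and gm = 2, the partition is not yet determined (e.g. several partitions of 4 into 2 parts exist). Let N = A − (0)·I. Computing rank(N^1) = 2, rank(N^2) = 1, rank(N^3) = 0; the number of blocks of size ≥ j is rank(N^{j−1}) − rank(N^j), giving [2, 1, 1]. So we have 1 block(s) of size 3, 1 block(s) of size 1 → block sizes [3, 1]

Assembling the blocks gives a Jordan form
J =
  [0, 1, 0, 0]
  [0, 0, 1, 0]
  [0, 0, 0, 0]
  [0, 0, 0, 0]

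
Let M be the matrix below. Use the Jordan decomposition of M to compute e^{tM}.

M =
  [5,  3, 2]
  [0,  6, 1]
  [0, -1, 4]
e^{tM} =
  [exp(5*t), t^2*exp(5*t)/2 + 3*t*exp(5*t), t^2*exp(5*t)/2 + 2*t*exp(5*t)]
  [0, t*exp(5*t) + exp(5*t), t*exp(5*t)]
  [0, -t*exp(5*t), -t*exp(5*t) + exp(5*t)]

Strategy: write M = P · J · P⁻¹ where J is a Jordan canonical form, so e^{tM} = P · e^{tJ} · P⁻¹, and e^{tJ} can be computed block-by-block.

M has Jordan form
J =
  [5, 1, 0]
  [0, 5, 1]
  [0, 0, 5]
(up to reordering of blocks).

Per-block formulas:
  For a 3×3 Jordan block J_3(5): exp(t · J_3(5)) = e^(5t)·(I + t·N + (t^2/2)·N^2), where N is the 3×3 nilpotent shift.

After assembling e^{tJ} and conjugating by P, we get:

e^{tM} =
  [exp(5*t), t^2*exp(5*t)/2 + 3*t*exp(5*t), t^2*exp(5*t)/2 + 2*t*exp(5*t)]
  [0, t*exp(5*t) + exp(5*t), t*exp(5*t)]
  [0, -t*exp(5*t), -t*exp(5*t) + exp(5*t)]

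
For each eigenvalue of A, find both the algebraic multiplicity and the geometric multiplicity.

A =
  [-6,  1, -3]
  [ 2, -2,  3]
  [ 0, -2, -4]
λ = -4: alg = 3, geom = 1

Step 1 — factor the characteristic polynomial to read off the algebraic multiplicities:
  χ_A(x) = (x + 4)^3

Step 2 — compute geometric multiplicities via the rank-nullity identity g(λ) = n − rank(A − λI):
  rank(A − (-4)·I) = 2, so dim ker(A − (-4)·I) = n − 2 = 1

Summary:
  λ = -4: algebraic multiplicity = 3, geometric multiplicity = 1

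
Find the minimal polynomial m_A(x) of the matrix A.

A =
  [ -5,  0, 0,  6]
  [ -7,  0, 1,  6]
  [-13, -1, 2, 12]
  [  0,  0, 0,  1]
x^3 + 3*x^2 - 9*x + 5

The characteristic polynomial is χ_A(x) = (x - 1)^3*(x + 5), so the eigenvalues are known. The minimal polynomial is
  m_A(x) = Π_λ (x − λ)^{k_λ}
where k_λ is the size of the *largest* Jordan block for λ (equivalently, the smallest k with (A − λI)^k v = 0 for every generalised eigenvector v of λ).

  λ = -5: largest Jordan block has size 1, contributing (x + 5)
  λ = 1: largest Jordan block has size 2, contributing (x − 1)^2

So m_A(x) = (x - 1)^2*(x + 5) = x^3 + 3*x^2 - 9*x + 5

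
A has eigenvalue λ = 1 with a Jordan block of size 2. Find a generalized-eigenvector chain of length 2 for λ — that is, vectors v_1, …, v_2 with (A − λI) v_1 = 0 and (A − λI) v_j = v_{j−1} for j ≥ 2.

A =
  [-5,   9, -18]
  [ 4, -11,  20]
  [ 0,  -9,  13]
A Jordan chain for λ = 1 of length 2:
v_1 = (9, -12, -9)ᵀ
v_2 = (0, 1, 0)ᵀ

Let N = A − (1)·I. We want v_2 with N^2 v_2 = 0 but N^1 v_2 ≠ 0; then v_{j-1} := N · v_j for j = 2, …, 2.

Pick v_2 = (0, 1, 0)ᵀ.
Then v_1 = N · v_2 = (9, -12, -9)ᵀ.

Sanity check: (A − (1)·I) v_1 = (0, 0, 0)ᵀ = 0. ✓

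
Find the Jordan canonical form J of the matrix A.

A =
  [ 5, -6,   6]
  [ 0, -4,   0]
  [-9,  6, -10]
J_1(-4) ⊕ J_1(-4) ⊕ J_1(-1)

The characteristic polynomial is
  det(x·I − A) = x^3 + 9*x^2 + 24*x + 16 = (x + 1)*(x + 4)^2

Eigenvalues and multiplicities (the geometric multiplicity of λ is n − rank(A − λI), which equals the number of Jordan blocks for λ):
  λ = -4: algebraic multiplicity = 2, geometric multiplicity = 2
  λ = -1: algebraic multiplicity = 1, geometric multiplicity = 1

Determining the block sizes for each eigenvalue:
  λ = -4: gm = am = 2, so every block has size 1 → block sizes [1, 1]
  λ = -1: one block (gm = 1), so the single block has size am = 1 → block sizes [1]

Assembling the blocks gives a Jordan form
J =
  [-4,  0,  0]
  [ 0, -4,  0]
  [ 0,  0, -1]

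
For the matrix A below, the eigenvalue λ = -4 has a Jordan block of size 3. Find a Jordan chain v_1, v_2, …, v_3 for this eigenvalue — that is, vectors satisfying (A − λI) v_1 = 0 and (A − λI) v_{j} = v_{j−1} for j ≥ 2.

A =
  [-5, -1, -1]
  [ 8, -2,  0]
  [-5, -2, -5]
A Jordan chain for λ = -4 of length 3:
v_1 = (-2, 8, -6)ᵀ
v_2 = (-1, 8, -5)ᵀ
v_3 = (1, 0, 0)ᵀ

Let N = A − (-4)·I. We want v_3 with N^3 v_3 = 0 but N^2 v_3 ≠ 0; then v_{j-1} := N · v_j for j = 3, …, 2.

Pick v_3 = (1, 0, 0)ᵀ.
Then v_2 = N · v_3 = (-1, 8, -5)ᵀ.
Then v_1 = N · v_2 = (-2, 8, -6)ᵀ.

Sanity check: (A − (-4)·I) v_1 = (0, 0, 0)ᵀ = 0. ✓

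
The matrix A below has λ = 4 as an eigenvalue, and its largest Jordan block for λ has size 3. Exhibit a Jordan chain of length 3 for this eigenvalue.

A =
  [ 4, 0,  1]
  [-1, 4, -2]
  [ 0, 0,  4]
A Jordan chain for λ = 4 of length 3:
v_1 = (0, -1, 0)ᵀ
v_2 = (1, -2, 0)ᵀ
v_3 = (0, 0, 1)ᵀ

Let N = A − (4)·I. We want v_3 with N^3 v_3 = 0 but N^2 v_3 ≠ 0; then v_{j-1} := N · v_j for j = 3, …, 2.

Pick v_3 = (0, 0, 1)ᵀ.
Then v_2 = N · v_3 = (1, -2, 0)ᵀ.
Then v_1 = N · v_2 = (0, -1, 0)ᵀ.

Sanity check: (A − (4)·I) v_1 = (0, 0, 0)ᵀ = 0. ✓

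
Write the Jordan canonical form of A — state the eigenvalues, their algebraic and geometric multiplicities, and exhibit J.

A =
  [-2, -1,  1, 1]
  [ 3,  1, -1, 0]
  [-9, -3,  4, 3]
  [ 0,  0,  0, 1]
J_3(1) ⊕ J_1(1)

The characteristic polynomial is
  det(x·I − A) = x^4 - 4*x^3 + 6*x^2 - 4*x + 1 = (x - 1)^4

Eigenvalues and multiplicities (the geometric multiplicity of λ is n − rank(A − λI), which equals the number of Jordan blocks for λ):
  λ = 1: algebraic multiplicity = 4, geometric multiplicity = 2

Determining the block sizes for each eigenvalue:
  λ = 1: with am = 4 and gm = 2, the partition is not yet determined (e.g. several partitions of 4 into 2 parts exist). Let N = A − (1)·I. Computing rank(N^1) = 2, rank(N^2) = 1, rank(N^3) = 0; the number of blocks of size ≥ j is rank(N^{j−1}) − rank(N^j), giving [2, 1, 1]. So we have 1 block(s) of size 3, 1 block(s) of size 1 → block sizes [3, 1]

Assembling the blocks gives a Jordan form
J =
  [1, 1, 0, 0]
  [0, 1, 1, 0]
  [0, 0, 1, 0]
  [0, 0, 0, 1]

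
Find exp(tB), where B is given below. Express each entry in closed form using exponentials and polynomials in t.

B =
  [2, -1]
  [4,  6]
e^{tB} =
  [-2*t*exp(4*t) + exp(4*t), -t*exp(4*t)]
  [4*t*exp(4*t), 2*t*exp(4*t) + exp(4*t)]

Strategy: write B = P · J · P⁻¹ where J is a Jordan canonical form, so e^{tB} = P · e^{tJ} · P⁻¹, and e^{tJ} can be computed block-by-block.

B has Jordan form
J =
  [4, 1]
  [0, 4]
(up to reordering of blocks).

Per-block formulas:
  For a 2×2 Jordan block J_2(4): exp(t · J_2(4)) = e^(4t)·(I + t·N), where N is the 2×2 nilpotent shift.

After assembling e^{tJ} and conjugating by P, we get:

e^{tB} =
  [-2*t*exp(4*t) + exp(4*t), -t*exp(4*t)]
  [4*t*exp(4*t), 2*t*exp(4*t) + exp(4*t)]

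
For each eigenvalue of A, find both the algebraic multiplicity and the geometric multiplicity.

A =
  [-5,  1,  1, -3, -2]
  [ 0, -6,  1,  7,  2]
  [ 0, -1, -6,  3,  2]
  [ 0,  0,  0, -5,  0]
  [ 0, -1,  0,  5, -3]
λ = -5: alg = 5, geom = 3

Step 1 — factor the characteristic polynomial to read off the algebraic multiplicities:
  χ_A(x) = (x + 5)^5

Step 2 — compute geometric multiplicities via the rank-nullity identity g(λ) = n − rank(A − λI):
  rank(A − (-5)·I) = 2, so dim ker(A − (-5)·I) = n − 2 = 3

Summary:
  λ = -5: algebraic multiplicity = 5, geometric multiplicity = 3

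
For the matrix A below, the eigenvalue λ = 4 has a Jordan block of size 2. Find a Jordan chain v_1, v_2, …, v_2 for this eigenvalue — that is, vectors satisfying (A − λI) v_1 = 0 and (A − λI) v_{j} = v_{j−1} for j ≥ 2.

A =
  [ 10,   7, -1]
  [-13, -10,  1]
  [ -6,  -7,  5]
A Jordan chain for λ = 4 of length 2:
v_1 = (-1, 1, 1)ᵀ
v_2 = (1, -1, 0)ᵀ

Let N = A − (4)·I. We want v_2 with N^2 v_2 = 0 but N^1 v_2 ≠ 0; then v_{j-1} := N · v_j for j = 2, …, 2.

Pick v_2 = (1, -1, 0)ᵀ.
Then v_1 = N · v_2 = (-1, 1, 1)ᵀ.

Sanity check: (A − (4)·I) v_1 = (0, 0, 0)ᵀ = 0. ✓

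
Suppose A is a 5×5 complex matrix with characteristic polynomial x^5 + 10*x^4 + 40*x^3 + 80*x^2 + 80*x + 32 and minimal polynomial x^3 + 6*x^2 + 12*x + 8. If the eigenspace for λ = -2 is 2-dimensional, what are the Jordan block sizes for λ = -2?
Block sizes for λ = -2: [3, 2]

Step 1 — from the characteristic polynomial, algebraic multiplicity of λ = -2 is 5. From dim ker(A − (-2)·I) = 2, there are exactly 2 Jordan blocks for λ = -2.
Step 2 — from the minimal polynomial, the factor (x + 2)^3 tells us the largest block for λ = -2 has size 3.
Step 3 — with total size 5, 2 blocks, and largest block 3, the block sizes (in nonincreasing order) are [3, 2].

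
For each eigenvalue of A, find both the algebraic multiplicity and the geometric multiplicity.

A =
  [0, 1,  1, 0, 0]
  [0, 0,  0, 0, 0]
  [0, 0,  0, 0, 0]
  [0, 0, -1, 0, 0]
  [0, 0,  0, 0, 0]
λ = 0: alg = 5, geom = 3

Step 1 — factor the characteristic polynomial to read off the algebraic multiplicities:
  χ_A(x) = x^5

Step 2 — compute geometric multiplicities via the rank-nullity identity g(λ) = n − rank(A − λI):
  rank(A − (0)·I) = 2, so dim ker(A − (0)·I) = n − 2 = 3

Summary:
  λ = 0: algebraic multiplicity = 5, geometric multiplicity = 3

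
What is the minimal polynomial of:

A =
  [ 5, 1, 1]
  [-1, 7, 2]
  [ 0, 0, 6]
x^3 - 18*x^2 + 108*x - 216

The characteristic polynomial is χ_A(x) = (x - 6)^3, so the eigenvalues are known. The minimal polynomial is
  m_A(x) = Π_λ (x − λ)^{k_λ}
where k_λ is the size of the *largest* Jordan block for λ (equivalently, the smallest k with (A − λI)^k v = 0 for every generalised eigenvector v of λ).

  λ = 6: largest Jordan block has size 3, contributing (x − 6)^3

So m_A(x) = (x - 6)^3 = x^3 - 18*x^2 + 108*x - 216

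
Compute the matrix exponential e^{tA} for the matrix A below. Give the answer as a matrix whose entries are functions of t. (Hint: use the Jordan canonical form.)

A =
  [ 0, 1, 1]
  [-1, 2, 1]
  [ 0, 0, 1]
e^{tA} =
  [-t*exp(t) + exp(t), t*exp(t), t*exp(t)]
  [-t*exp(t), t*exp(t) + exp(t), t*exp(t)]
  [0, 0, exp(t)]

Strategy: write A = P · J · P⁻¹ where J is a Jordan canonical form, so e^{tA} = P · e^{tJ} · P⁻¹, and e^{tJ} can be computed block-by-block.

A has Jordan form
J =
  [1, 1, 0]
  [0, 1, 0]
  [0, 0, 1]
(up to reordering of blocks).

Per-block formulas:
  For a 2×2 Jordan block J_2(1): exp(t · J_2(1)) = e^(1t)·(I + t·N), where N is the 2×2 nilpotent shift.
  For a 1×1 block at λ = 1: exp(t · [1]) = [e^(1t)].

After assembling e^{tJ} and conjugating by P, we get:

e^{tA} =
  [-t*exp(t) + exp(t), t*exp(t), t*exp(t)]
  [-t*exp(t), t*exp(t) + exp(t), t*exp(t)]
  [0, 0, exp(t)]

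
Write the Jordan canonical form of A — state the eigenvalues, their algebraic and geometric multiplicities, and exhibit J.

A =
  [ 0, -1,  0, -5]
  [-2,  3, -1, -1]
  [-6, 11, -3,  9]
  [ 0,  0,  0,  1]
J_3(0) ⊕ J_1(1)

The characteristic polynomial is
  det(x·I − A) = x^4 - x^3 = x^3*(x - 1)

Eigenvalues and multiplicities (the geometric multiplicity of λ is n − rank(A − λI), which equals the number of Jordan blocks for λ):
  λ = 0: algebraic multiplicity = 3, geometric multiplicity = 1
  λ = 1: algebraic multiplicity = 1, geometric multiplicity = 1

Determining the block sizes for each eigenvalue:
  λ = 0: one block (gm = 1), so the single block has size am = 3 → block sizes [3]
  λ = 1: one block (gm = 1), so the single block has size am = 1 → block sizes [1]

Assembling the blocks gives a Jordan form
J =
  [0, 1, 0, 0]
  [0, 0, 1, 0]
  [0, 0, 0, 0]
  [0, 0, 0, 1]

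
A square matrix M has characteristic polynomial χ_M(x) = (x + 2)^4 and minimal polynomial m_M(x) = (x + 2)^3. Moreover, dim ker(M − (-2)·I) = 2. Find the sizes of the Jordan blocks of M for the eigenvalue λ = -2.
Block sizes for λ = -2: [3, 1]

Step 1 — from the characteristic polynomial, algebraic multiplicity of λ = -2 is 4. From dim ker(M − (-2)·I) = 2, there are exactly 2 Jordan blocks for λ = -2.
Step 2 — from the minimal polynomial, the factor (x + 2)^3 tells us the largest block for λ = -2 has size 3.
Step 3 — with total size 4, 2 blocks, and largest block 3, the block sizes (in nonincreasing order) are [3, 1].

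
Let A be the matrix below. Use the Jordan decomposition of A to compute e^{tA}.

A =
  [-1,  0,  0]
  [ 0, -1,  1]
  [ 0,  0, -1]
e^{tA} =
  [exp(-t), 0, 0]
  [0, exp(-t), t*exp(-t)]
  [0, 0, exp(-t)]

Strategy: write A = P · J · P⁻¹ where J is a Jordan canonical form, so e^{tA} = P · e^{tJ} · P⁻¹, and e^{tJ} can be computed block-by-block.

A has Jordan form
J =
  [-1,  1,  0]
  [ 0, -1,  0]
  [ 0,  0, -1]
(up to reordering of blocks).

Per-block formulas:
  For a 1×1 block at λ = -1: exp(t · [-1]) = [e^(-1t)].
  For a 2×2 Jordan block J_2(-1): exp(t · J_2(-1)) = e^(-1t)·(I + t·N), where N is the 2×2 nilpotent shift.

After assembling e^{tJ} and conjugating by P, we get:

e^{tA} =
  [exp(-t), 0, 0]
  [0, exp(-t), t*exp(-t)]
  [0, 0, exp(-t)]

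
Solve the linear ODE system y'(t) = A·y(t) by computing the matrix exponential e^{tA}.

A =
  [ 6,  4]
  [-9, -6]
e^{tA} =
  [6*t + 1, 4*t]
  [-9*t, 1 - 6*t]

Strategy: write A = P · J · P⁻¹ where J is a Jordan canonical form, so e^{tA} = P · e^{tJ} · P⁻¹, and e^{tJ} can be computed block-by-block.

A has Jordan form
J =
  [0, 1]
  [0, 0]
(up to reordering of blocks).

Per-block formulas:
  For a 2×2 Jordan block J_2(0): exp(t · J_2(0)) = e^(0t)·(I + t·N), where N is the 2×2 nilpotent shift.

After assembling e^{tJ} and conjugating by P, we get:

e^{tA} =
  [6*t + 1, 4*t]
  [-9*t, 1 - 6*t]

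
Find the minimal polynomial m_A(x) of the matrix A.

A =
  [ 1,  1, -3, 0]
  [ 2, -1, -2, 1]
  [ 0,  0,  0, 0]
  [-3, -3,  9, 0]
x^3

The characteristic polynomial is χ_A(x) = x^4, so the eigenvalues are known. The minimal polynomial is
  m_A(x) = Π_λ (x − λ)^{k_λ}
where k_λ is the size of the *largest* Jordan block for λ (equivalently, the smallest k with (A − λI)^k v = 0 for every generalised eigenvector v of λ).

  λ = 0: largest Jordan block has size 3, contributing (x − 0)^3

So m_A(x) = x^3 = x^3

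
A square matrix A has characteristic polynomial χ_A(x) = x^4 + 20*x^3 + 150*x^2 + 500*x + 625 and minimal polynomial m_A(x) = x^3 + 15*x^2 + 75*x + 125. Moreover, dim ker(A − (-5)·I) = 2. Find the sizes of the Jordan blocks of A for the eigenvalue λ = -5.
Block sizes for λ = -5: [3, 1]

Step 1 — from the characteristic polynomial, algebraic multiplicity of λ = -5 is 4. From dim ker(A − (-5)·I) = 2, there are exactly 2 Jordan blocks for λ = -5.
Step 2 — from the minimal polynomial, the factor (x + 5)^3 tells us the largest block for λ = -5 has size 3.
Step 3 — with total size 4, 2 blocks, and largest block 3, the block sizes (in nonincreasing order) are [3, 1].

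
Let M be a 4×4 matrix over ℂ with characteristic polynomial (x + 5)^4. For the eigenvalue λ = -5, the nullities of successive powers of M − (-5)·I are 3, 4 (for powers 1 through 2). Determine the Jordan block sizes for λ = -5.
Block sizes for λ = -5: [2, 1, 1]

From the dimensions of kernels of powers, the number of Jordan blocks of size at least j is d_j − d_{j−1} where d_j = dim ker(N^j) (with d_0 = 0). Computing the differences gives [3, 1].
The number of blocks of size exactly k is (#blocks of size ≥ k) − (#blocks of size ≥ k + 1), so the partition is: 2 block(s) of size 1, 1 block(s) of size 2.
In nonincreasing order the block sizes are [2, 1, 1].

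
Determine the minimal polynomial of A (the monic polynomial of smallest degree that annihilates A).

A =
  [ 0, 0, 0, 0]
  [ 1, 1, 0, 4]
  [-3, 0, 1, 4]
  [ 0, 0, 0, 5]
x^3 - 6*x^2 + 5*x

The characteristic polynomial is χ_A(x) = x*(x - 5)*(x - 1)^2, so the eigenvalues are known. The minimal polynomial is
  m_A(x) = Π_λ (x − λ)^{k_λ}
where k_λ is the size of the *largest* Jordan block for λ (equivalently, the smallest k with (A − λI)^k v = 0 for every generalised eigenvector v of λ).

  λ = 0: largest Jordan block has size 1, contributing (x − 0)
  λ = 1: largest Jordan block has size 1, contributing (x − 1)
  λ = 5: largest Jordan block has size 1, contributing (x − 5)

So m_A(x) = x*(x - 5)*(x - 1) = x^3 - 6*x^2 + 5*x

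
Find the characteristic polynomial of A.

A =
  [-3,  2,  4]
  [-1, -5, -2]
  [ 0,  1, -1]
x^3 + 9*x^2 + 27*x + 27

Expanding det(x·I − A) (e.g. by cofactor expansion or by noting that A is similar to its Jordan form J, which has the same characteristic polynomial as A) gives
  χ_A(x) = x^3 + 9*x^2 + 27*x + 27
which factors as (x + 3)^3. The eigenvalues (with algebraic multiplicities) are λ = -3 with multiplicity 3.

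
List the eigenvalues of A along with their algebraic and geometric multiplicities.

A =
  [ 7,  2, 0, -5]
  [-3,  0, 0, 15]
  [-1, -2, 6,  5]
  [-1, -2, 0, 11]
λ = 6: alg = 4, geom = 3

Step 1 — factor the characteristic polynomial to read off the algebraic multiplicities:
  χ_A(x) = (x - 6)^4

Step 2 — compute geometric multiplicities via the rank-nullity identity g(λ) = n − rank(A − λI):
  rank(A − (6)·I) = 1, so dim ker(A − (6)·I) = n − 1 = 3

Summary:
  λ = 6: algebraic multiplicity = 4, geometric multiplicity = 3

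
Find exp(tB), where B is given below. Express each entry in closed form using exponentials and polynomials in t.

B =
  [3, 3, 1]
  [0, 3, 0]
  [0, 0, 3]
e^{tB} =
  [exp(3*t), 3*t*exp(3*t), t*exp(3*t)]
  [0, exp(3*t), 0]
  [0, 0, exp(3*t)]

Strategy: write B = P · J · P⁻¹ where J is a Jordan canonical form, so e^{tB} = P · e^{tJ} · P⁻¹, and e^{tJ} can be computed block-by-block.

B has Jordan form
J =
  [3, 1, 0]
  [0, 3, 0]
  [0, 0, 3]
(up to reordering of blocks).

Per-block formulas:
  For a 1×1 block at λ = 3: exp(t · [3]) = [e^(3t)].
  For a 2×2 Jordan block J_2(3): exp(t · J_2(3)) = e^(3t)·(I + t·N), where N is the 2×2 nilpotent shift.

After assembling e^{tJ} and conjugating by P, we get:

e^{tB} =
  [exp(3*t), 3*t*exp(3*t), t*exp(3*t)]
  [0, exp(3*t), 0]
  [0, 0, exp(3*t)]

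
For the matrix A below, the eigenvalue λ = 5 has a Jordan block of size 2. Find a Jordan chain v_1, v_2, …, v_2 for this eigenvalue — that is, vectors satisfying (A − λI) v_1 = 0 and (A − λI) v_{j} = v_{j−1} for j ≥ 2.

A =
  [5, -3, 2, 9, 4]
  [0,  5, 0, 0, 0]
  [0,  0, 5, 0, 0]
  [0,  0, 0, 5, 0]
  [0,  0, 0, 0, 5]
A Jordan chain for λ = 5 of length 2:
v_1 = (-3, 0, 0, 0, 0)ᵀ
v_2 = (0, 1, 0, 0, 0)ᵀ

Let N = A − (5)·I. We want v_2 with N^2 v_2 = 0 but N^1 v_2 ≠ 0; then v_{j-1} := N · v_j for j = 2, …, 2.

Pick v_2 = (0, 1, 0, 0, 0)ᵀ.
Then v_1 = N · v_2 = (-3, 0, 0, 0, 0)ᵀ.

Sanity check: (A − (5)·I) v_1 = (0, 0, 0, 0, 0)ᵀ = 0. ✓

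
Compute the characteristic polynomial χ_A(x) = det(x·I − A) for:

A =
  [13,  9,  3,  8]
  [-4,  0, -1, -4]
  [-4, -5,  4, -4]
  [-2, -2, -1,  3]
x^4 - 20*x^3 + 150*x^2 - 500*x + 625

Expanding det(x·I − A) (e.g. by cofactor expansion or by noting that A is similar to its Jordan form J, which has the same characteristic polynomial as A) gives
  χ_A(x) = x^4 - 20*x^3 + 150*x^2 - 500*x + 625
which factors as (x - 5)^4. The eigenvalues (with algebraic multiplicities) are λ = 5 with multiplicity 4.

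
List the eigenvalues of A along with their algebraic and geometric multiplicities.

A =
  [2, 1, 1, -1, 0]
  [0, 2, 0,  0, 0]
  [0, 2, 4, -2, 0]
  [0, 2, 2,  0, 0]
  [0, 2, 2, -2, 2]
λ = 2: alg = 5, geom = 4

Step 1 — factor the characteristic polynomial to read off the algebraic multiplicities:
  χ_A(x) = (x - 2)^5

Step 2 — compute geometric multiplicities via the rank-nullity identity g(λ) = n − rank(A − λI):
  rank(A − (2)·I) = 1, so dim ker(A − (2)·I) = n − 1 = 4

Summary:
  λ = 2: algebraic multiplicity = 5, geometric multiplicity = 4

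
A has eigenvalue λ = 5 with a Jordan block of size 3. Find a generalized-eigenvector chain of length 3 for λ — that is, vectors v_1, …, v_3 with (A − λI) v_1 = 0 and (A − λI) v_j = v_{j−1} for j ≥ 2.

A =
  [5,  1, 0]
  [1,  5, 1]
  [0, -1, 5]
A Jordan chain for λ = 5 of length 3:
v_1 = (1, 0, -1)ᵀ
v_2 = (0, 1, 0)ᵀ
v_3 = (1, 0, 0)ᵀ

Let N = A − (5)·I. We want v_3 with N^3 v_3 = 0 but N^2 v_3 ≠ 0; then v_{j-1} := N · v_j for j = 3, …, 2.

Pick v_3 = (1, 0, 0)ᵀ.
Then v_2 = N · v_3 = (0, 1, 0)ᵀ.
Then v_1 = N · v_2 = (1, 0, -1)ᵀ.

Sanity check: (A − (5)·I) v_1 = (0, 0, 0)ᵀ = 0. ✓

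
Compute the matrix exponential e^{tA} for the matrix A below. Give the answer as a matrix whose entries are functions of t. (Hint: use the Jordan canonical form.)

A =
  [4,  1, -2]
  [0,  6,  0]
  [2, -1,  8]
e^{tA} =
  [-2*t*exp(6*t) + exp(6*t), t*exp(6*t), -2*t*exp(6*t)]
  [0, exp(6*t), 0]
  [2*t*exp(6*t), -t*exp(6*t), 2*t*exp(6*t) + exp(6*t)]

Strategy: write A = P · J · P⁻¹ where J is a Jordan canonical form, so e^{tA} = P · e^{tJ} · P⁻¹, and e^{tJ} can be computed block-by-block.

A has Jordan form
J =
  [6, 1, 0]
  [0, 6, 0]
  [0, 0, 6]
(up to reordering of blocks).

Per-block formulas:
  For a 1×1 block at λ = 6: exp(t · [6]) = [e^(6t)].
  For a 2×2 Jordan block J_2(6): exp(t · J_2(6)) = e^(6t)·(I + t·N), where N is the 2×2 nilpotent shift.

After assembling e^{tJ} and conjugating by P, we get:

e^{tA} =
  [-2*t*exp(6*t) + exp(6*t), t*exp(6*t), -2*t*exp(6*t)]
  [0, exp(6*t), 0]
  [2*t*exp(6*t), -t*exp(6*t), 2*t*exp(6*t) + exp(6*t)]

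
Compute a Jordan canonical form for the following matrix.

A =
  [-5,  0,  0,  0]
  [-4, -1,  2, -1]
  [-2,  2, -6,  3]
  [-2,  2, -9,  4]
J_1(-5) ⊕ J_3(-1)

The characteristic polynomial is
  det(x·I − A) = x^4 + 8*x^3 + 18*x^2 + 16*x + 5 = (x + 1)^3*(x + 5)

Eigenvalues and multiplicities (the geometric multiplicity of λ is n − rank(A − λI), which equals the number of Jordan blocks for λ):
  λ = -5: algebraic multiplicity = 1, geometric multiplicity = 1
  λ = -1: algebraic multiplicity = 3, geometric multiplicity = 1

Determining the block sizes for each eigenvalue:
  λ = -5: one block (gm = 1), so the single block has size am = 1 → block sizes [1]
  λ = -1: one block (gm = 1), so the single block has size am = 3 → block sizes [3]

Assembling the blocks gives a Jordan form
J =
  [-5,  0,  0,  0]
  [ 0, -1,  1,  0]
  [ 0,  0, -1,  1]
  [ 0,  0,  0, -1]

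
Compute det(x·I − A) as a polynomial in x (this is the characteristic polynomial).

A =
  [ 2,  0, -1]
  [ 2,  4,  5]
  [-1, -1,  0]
x^3 - 6*x^2 + 12*x - 8

Expanding det(x·I − A) (e.g. by cofactor expansion or by noting that A is similar to its Jordan form J, which has the same characteristic polynomial as A) gives
  χ_A(x) = x^3 - 6*x^2 + 12*x - 8
which factors as (x - 2)^3. The eigenvalues (with algebraic multiplicities) are λ = 2 with multiplicity 3.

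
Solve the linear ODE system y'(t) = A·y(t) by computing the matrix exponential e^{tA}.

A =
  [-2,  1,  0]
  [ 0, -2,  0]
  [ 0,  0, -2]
e^{tA} =
  [exp(-2*t), t*exp(-2*t), 0]
  [0, exp(-2*t), 0]
  [0, 0, exp(-2*t)]

Strategy: write A = P · J · P⁻¹ where J is a Jordan canonical form, so e^{tA} = P · e^{tJ} · P⁻¹, and e^{tJ} can be computed block-by-block.

A has Jordan form
J =
  [-2,  1,  0]
  [ 0, -2,  0]
  [ 0,  0, -2]
(up to reordering of blocks).

Per-block formulas:
  For a 2×2 Jordan block J_2(-2): exp(t · J_2(-2)) = e^(-2t)·(I + t·N), where N is the 2×2 nilpotent shift.
  For a 1×1 block at λ = -2: exp(t · [-2]) = [e^(-2t)].

After assembling e^{tJ} and conjugating by P, we get:

e^{tA} =
  [exp(-2*t), t*exp(-2*t), 0]
  [0, exp(-2*t), 0]
  [0, 0, exp(-2*t)]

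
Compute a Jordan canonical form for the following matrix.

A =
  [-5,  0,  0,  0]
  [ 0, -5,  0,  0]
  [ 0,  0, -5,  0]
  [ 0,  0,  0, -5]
J_1(-5) ⊕ J_1(-5) ⊕ J_1(-5) ⊕ J_1(-5)

The characteristic polynomial is
  det(x·I − A) = x^4 + 20*x^3 + 150*x^2 + 500*x + 625 = (x + 5)^4

Eigenvalues and multiplicities (the geometric multiplicity of λ is n − rank(A − λI), which equals the number of Jordan blocks for λ):
  λ = -5: algebraic multiplicity = 4, geometric multiplicity = 4

Determining the block sizes for each eigenvalue:
  λ = -5: gm = am = 4, so every block has size 1 → block sizes [1, 1, 1, 1]

Assembling the blocks gives a Jordan form
J =
  [-5,  0,  0,  0]
  [ 0, -5,  0,  0]
  [ 0,  0, -5,  0]
  [ 0,  0,  0, -5]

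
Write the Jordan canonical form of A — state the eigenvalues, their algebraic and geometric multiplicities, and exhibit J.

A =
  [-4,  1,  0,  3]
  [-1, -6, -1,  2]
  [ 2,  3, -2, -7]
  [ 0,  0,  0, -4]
J_3(-4) ⊕ J_1(-4)

The characteristic polynomial is
  det(x·I − A) = x^4 + 16*x^3 + 96*x^2 + 256*x + 256 = (x + 4)^4

Eigenvalues and multiplicities (the geometric multiplicity of λ is n − rank(A − λI), which equals the number of Jordan blocks for λ):
  λ = -4: algebraic multiplicity = 4, geometric multiplicity = 2

Determining the block sizes for each eigenvalue:
  λ = -4: with am = 4 and gm = 2, the partition is not yet determined (e.g. several partitions of 4 into 2 parts exist). Let N = A − (-4)·I. Computing rank(N^1) = 2, rank(N^2) = 1, rank(N^3) = 0; the number of blocks of size ≥ j is rank(N^{j−1}) − rank(N^j), giving [2, 1, 1]. So we have 1 block(s) of size 3, 1 block(s) of size 1 → block sizes [3, 1]

Assembling the blocks gives a Jordan form
J =
  [-4,  1,  0,  0]
  [ 0, -4,  1,  0]
  [ 0,  0, -4,  0]
  [ 0,  0,  0, -4]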